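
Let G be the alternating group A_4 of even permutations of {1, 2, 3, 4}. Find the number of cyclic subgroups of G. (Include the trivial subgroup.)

8

Each element a generates a cyclic subgroup ⟨a⟩; distinct elements may generate the same one (a cyclic group of order d has φ(d) generators).
Cyclic subgroups by order — order 1: 1; order 2: 3; order 3: 4.
Total: 8.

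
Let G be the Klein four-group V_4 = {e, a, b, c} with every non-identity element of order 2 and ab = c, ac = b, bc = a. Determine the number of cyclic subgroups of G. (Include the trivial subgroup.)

4

Each element a generates a cyclic subgroup ⟨a⟩; distinct elements may generate the same one (a cyclic group of order d has φ(d) generators).
Cyclic subgroups by order — order 1: 1; order 2: 3.
Total: 4.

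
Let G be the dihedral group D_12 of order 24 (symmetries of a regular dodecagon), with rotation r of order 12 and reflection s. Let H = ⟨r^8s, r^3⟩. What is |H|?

8

|⟨r^8s⟩| = 2 and |⟨r^3⟩| = 4, so |H| is a multiple of lcm(2, 4) = 4 and divides |G| = 24.
Closing under the operation: H = {e, r^3, r^6, r^9, r^2s, r^5s, r^8s, r^11s}, so |H| = 8.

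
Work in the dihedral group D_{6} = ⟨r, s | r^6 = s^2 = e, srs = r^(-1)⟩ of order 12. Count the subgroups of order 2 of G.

|G| = 12 and 2 | 12, so subgroups of order 2 are possible by Lagrange.
The subgroups of order 2 are: {e, r^2s}; {e, r^3}; {e, r^3s}; {e, r^4s}; … (7 in all).
So G has 7 subgroups of order 2.

7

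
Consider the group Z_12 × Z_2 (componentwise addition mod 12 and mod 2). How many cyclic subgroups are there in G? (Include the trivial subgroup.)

Each element a generates a cyclic subgroup ⟨a⟩; distinct elements may generate the same one (a cyclic group of order d has φ(d) generators).
Cyclic subgroups by order — order 1: 1; order 2: 3; order 3: 1; order 4: 2; order 6: 3; order 12: 2.
Total: 12.

12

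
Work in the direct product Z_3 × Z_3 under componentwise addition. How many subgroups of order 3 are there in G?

4

|G| = 9 and 3 | 9, so subgroups of order 3 are possible by Lagrange.
The subgroups of order 3 are: {(0,0), (0,1), (0,2)}; {(0,0), (1,0), (2,0)}; {(0,0), (1,1), (2,2)}; {(0,0), (1,2), (2,1)}.
So G has 4 subgroups of order 3.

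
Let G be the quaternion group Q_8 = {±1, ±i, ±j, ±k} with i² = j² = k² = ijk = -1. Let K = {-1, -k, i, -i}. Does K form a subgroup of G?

No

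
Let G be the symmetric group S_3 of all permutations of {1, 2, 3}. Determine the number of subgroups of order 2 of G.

|G| = 6 and 2 | 6, so subgroups of order 2 are possible by Lagrange.
The subgroups of order 2 are: {e, (1 2)}; {e, (1 3)}; {e, (2 3)}.
So G has 3 subgroups of order 2.

3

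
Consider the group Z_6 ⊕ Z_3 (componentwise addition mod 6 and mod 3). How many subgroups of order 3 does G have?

|G| = 18 and 3 | 18, so subgroups of order 3 are possible by Lagrange.
The subgroups of order 3 are: {(0,0), (0,1), (0,2)}; {(0,0), (2,0), (4,0)}; {(0,0), (2,1), (4,2)}; {(0,0), (2,2), (4,1)}.
So G has 4 subgroups of order 3.

4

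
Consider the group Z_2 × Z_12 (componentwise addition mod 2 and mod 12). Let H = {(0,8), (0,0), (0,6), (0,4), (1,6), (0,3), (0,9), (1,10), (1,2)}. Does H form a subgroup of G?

No

|H| = 9 does not divide |G| = 24, so by Lagrange H is not a subgroup.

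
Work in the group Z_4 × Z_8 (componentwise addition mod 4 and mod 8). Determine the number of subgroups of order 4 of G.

|G| = 32 and 4 | 32, so subgroups of order 4 are possible by Lagrange.
The subgroups of order 4 are: {(0,0), (0,2), (0,4), (0,6)}; {(0,0), (0,4), (2,0), (2,4)}; {(0,0), (0,4), (2,2), (2,6)}; {(0,0), (1,0), (2,0), (3,0)}; … (7 in all).
So G has 7 subgroups of order 4.

7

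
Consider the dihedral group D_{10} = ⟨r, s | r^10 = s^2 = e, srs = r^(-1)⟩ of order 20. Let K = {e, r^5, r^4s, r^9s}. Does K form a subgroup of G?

Yes

|K| = 4 divides |G| = 20, consistent with Lagrange.
K contains the identity, every element's inverse is in K, and K is closed under ·: it is a subgroup.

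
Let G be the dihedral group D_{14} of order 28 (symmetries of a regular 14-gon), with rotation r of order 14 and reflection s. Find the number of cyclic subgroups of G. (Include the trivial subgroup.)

18

Each element a generates a cyclic subgroup ⟨a⟩; distinct elements may generate the same one (a cyclic group of order d has φ(d) generators).
Cyclic subgroups by order — order 1: 1; order 2: 15; order 7: 1; order 14: 1.
Total: 18.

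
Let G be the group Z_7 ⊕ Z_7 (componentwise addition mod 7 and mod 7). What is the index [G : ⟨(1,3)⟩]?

|⟨(1,3)⟩| = 7 and |G| = 49.
By Lagrange, [G : H] = |G|/|H| = 49/7 = 7.

7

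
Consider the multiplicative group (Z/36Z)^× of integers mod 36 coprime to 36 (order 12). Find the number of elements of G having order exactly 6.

6

The elements of order 6 are: 5, 7, 11, 23, 29, 31.
That's 6.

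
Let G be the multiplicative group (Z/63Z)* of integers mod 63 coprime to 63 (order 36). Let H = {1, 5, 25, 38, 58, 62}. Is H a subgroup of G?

Yes

|H| = 6 divides |G| = 36, consistent with Lagrange.
H contains the identity, every element's inverse is in H, and H is closed under ·: it is a subgroup.
In fact H = ⟨5⟩.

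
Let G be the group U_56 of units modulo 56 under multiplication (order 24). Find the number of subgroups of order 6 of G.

|G| = 24 and 6 | 24, so subgroups of order 6 are possible by Lagrange.
The subgroups of order 6 are: {1, 9, 11, 25, 43, 51}; {1, 5, 9, 13, 25, 45}; {1, 9, 15, 23, 25, 39}; {1, 9, 17, 25, 33, 41}; … (7 in all).
So G has 7 subgroups of order 6.

7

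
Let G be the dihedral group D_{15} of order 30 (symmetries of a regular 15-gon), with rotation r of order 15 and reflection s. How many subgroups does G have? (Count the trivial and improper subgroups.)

28

|G| = 30, so by Lagrange every subgroup order divides 30. Divisors: 1, 2, 3, 5, 6, 10, 15, 30.
Subgroups by order — order 1: 1; order 2: 15; order 3: 1; order 5: 1; order 6: 5; order 10: 3; order 15: 1; order 30: 1.
Total: 1 + 15 + 1 + 1 + 5 + 3 + 1 + 1 = 28.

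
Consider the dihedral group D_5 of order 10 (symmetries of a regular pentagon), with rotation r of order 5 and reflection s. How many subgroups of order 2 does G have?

5

|G| = 10 and 2 | 10, so subgroups of order 2 are possible by Lagrange.
The subgroups of order 2 are: {e, r^2s}; {e, r^3s}; {e, r^4s}; {e, rs}; … (5 in all).
So G has 5 subgroups of order 2.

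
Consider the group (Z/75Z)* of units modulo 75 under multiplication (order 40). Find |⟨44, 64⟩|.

20

|⟨44⟩| = 10 and |⟨64⟩| = 10, so |H| is a multiple of lcm(10, 10) = 10 and divides |G| = 40.
Closing under the operation: H = {1, 4, 11, 14, 16, 19, 26, 29, 31, 34, 41, 44, 46, 49, 56, 59, 61, 64, 71, 74}, so |H| = 20.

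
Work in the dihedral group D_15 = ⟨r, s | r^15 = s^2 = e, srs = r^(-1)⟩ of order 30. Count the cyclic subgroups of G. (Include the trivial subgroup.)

A cyclic subgroup of order d is generated by each of its φ(d) elements of order d, so the cyclic subgroups of order d number (#elements of order d)/φ(d).
Cyclic subgroups by order — order 1: 1; order 2: 15; order 3: 1; order 5: 1; order 15: 1.
Total: 19.

19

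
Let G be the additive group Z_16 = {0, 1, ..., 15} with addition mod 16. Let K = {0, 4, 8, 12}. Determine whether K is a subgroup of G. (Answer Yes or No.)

|K| = 4 divides |G| = 16, consistent with Lagrange.
K contains the identity, every element's inverse is in K, and K is closed under +: it is a subgroup.
In fact K = ⟨4⟩.

Yes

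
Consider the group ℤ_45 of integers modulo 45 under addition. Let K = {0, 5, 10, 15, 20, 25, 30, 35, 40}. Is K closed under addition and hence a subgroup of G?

Yes

|K| = 9 divides |G| = 45, consistent with Lagrange.
K contains the identity, every element's inverse is in K, and K is closed under +: it is a subgroup.
In fact K = ⟨35⟩.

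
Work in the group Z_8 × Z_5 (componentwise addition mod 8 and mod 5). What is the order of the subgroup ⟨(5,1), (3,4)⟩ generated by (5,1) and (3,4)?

|⟨(5,1)⟩| = 40 and |⟨(3,4)⟩| = 40, so |H| is a multiple of lcm(40, 40) = 40 and divides |G| = 40.
Closing {(5,1), (3,4)} under the group operation gives all of G, so |H| = 40.

40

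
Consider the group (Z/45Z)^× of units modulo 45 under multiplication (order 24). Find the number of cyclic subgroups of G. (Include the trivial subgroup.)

A cyclic subgroup of order d is generated by each of its φ(d) elements of order d, so the cyclic subgroups of order d number (#elements of order d)/φ(d).
Cyclic subgroups by order — order 1: 1; order 2: 3; order 3: 1; order 4: 2; order 6: 3; order 12: 2.
Total: 12.

12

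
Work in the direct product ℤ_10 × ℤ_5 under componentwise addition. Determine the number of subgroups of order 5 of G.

6

|G| = 50 and 5 | 50, so subgroups of order 5 are possible by Lagrange.
The subgroups of order 5 are: {(0,0), (0,1), (0,2), (0,3), (0,4)}; {(0,0), (2,0), (4,0), (6,0), (8,0)}; {(0,0), (2,1), (4,2), (6,3), (8,4)}; {(0,0), (2,2), (4,4), (6,1), (8,3)}; … (6 in all).
So G has 6 subgroups of order 5.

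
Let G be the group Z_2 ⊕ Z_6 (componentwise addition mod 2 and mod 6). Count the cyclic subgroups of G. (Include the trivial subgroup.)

8

A cyclic subgroup of order d is generated by each of its φ(d) elements of order d, so the cyclic subgroups of order d number (#elements of order d)/φ(d).
Cyclic subgroups by order — order 1: 1; order 2: 3; order 3: 1; order 6: 3.
Total: 8.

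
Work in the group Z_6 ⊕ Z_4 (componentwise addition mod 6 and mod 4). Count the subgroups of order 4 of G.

|G| = 24 and 4 | 24, so subgroups of order 4 are possible by Lagrange.
The subgroups of order 4 are: {(0,0), (0,1), (0,2), (0,3)}; {(0,0), (0,2), (3,0), (3,2)}; {(0,0), (0,2), (3,1), (3,3)}.
So G has 3 subgroups of order 4.

3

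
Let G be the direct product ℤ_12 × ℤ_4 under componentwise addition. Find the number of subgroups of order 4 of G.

|G| = 48 and 4 | 48, so subgroups of order 4 are possible by Lagrange.
The subgroups of order 4 are: {(0,0), (0,1), (0,2), (0,3)}; {(0,0), (0,2), (6,0), (6,2)}; {(0,0), (0,2), (6,1), (6,3)}; {(0,0), (3,0), (6,0), (9,0)}; … (7 in all).
So G has 7 subgroups of order 4.

7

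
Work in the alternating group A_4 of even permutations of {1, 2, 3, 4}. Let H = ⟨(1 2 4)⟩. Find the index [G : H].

|⟨(1 2 4)⟩| = 3 and |G| = 12.
By Lagrange, [G : H] = |G|/|H| = 12/3 = 4.

4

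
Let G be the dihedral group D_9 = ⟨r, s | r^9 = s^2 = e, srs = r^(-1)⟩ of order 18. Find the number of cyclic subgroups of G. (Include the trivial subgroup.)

12

Group the elements of G by the cyclic subgroup they generate; each cyclic subgroup of order d accounts for φ(d) elements.
Cyclic subgroups by order — order 1: 1; order 2: 9; order 3: 1; order 9: 1.
Total: 12.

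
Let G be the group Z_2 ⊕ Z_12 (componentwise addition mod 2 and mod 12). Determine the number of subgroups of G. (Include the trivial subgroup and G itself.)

16

|G| = 24, so by Lagrange every subgroup order divides 24. Divisors: 1, 2, 3, 4, 6, 8, 12, 24.
Subgroups by order — order 1: 1; order 2: 3; order 3: 1; order 4: 3; order 6: 3; order 8: 1; order 12: 3; order 24: 1.
Total: 1 + 3 + 1 + 3 + 3 + 1 + 3 + 1 = 16.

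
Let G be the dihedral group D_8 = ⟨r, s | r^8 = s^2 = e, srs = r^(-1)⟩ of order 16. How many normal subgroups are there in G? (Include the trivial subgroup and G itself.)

G has 19 subgroups. Checking conjugation-invariance by order — order 1: 1/1 normal; order 2: 1/9 normal; order 4: 1/5 normal; order 8: 3/3 normal; order 16: 1/1 normal.
Total normal subgroups: 7.

7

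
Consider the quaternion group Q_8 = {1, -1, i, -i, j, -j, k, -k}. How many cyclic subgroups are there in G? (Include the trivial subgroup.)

Group the elements of G by the cyclic subgroup they generate; each cyclic subgroup of order d accounts for φ(d) elements.
Cyclic subgroups by order — order 1: 1; order 2: 1; order 4: 3.
Total: 5.

5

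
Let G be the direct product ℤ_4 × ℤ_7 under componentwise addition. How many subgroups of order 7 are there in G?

1

|G| = 28 and 7 | 28, so subgroups of order 7 are possible by Lagrange.
The subgroups of order 7 are: {(0,0), (0,1), (0,2), (0,3), (0,4), (0,5), (0,6)}.
So G has 1 subgroup of order 7.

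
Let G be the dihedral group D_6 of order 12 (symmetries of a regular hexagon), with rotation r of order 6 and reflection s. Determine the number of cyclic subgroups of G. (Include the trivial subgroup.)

10

A cyclic subgroup of order d is generated by each of its φ(d) elements of order d, so the cyclic subgroups of order d number (#elements of order d)/φ(d).
Cyclic subgroups by order — order 1: 1; order 2: 7; order 3: 1; order 6: 1.
Total: 10.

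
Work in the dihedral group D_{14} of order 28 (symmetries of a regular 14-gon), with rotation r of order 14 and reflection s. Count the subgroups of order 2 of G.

15

|G| = 28 and 2 | 28, so subgroups of order 2 are possible by Lagrange.
The subgroups of order 2 are: {e, r^10s}; {e, r^11s}; {e, r^12s}; {e, r^13s}; … (15 in all).
So G has 15 subgroups of order 2.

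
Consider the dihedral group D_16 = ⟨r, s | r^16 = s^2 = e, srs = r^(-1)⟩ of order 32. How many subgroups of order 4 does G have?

9

|G| = 32 and 4 | 32, so subgroups of order 4 are possible by Lagrange.
The subgroups of order 4 are: {e, r^8, r^2s, r^10s}; {e, r^8, r^3s, r^11s}; {e, r^4, r^8, r^12}; {e, r^8, r^4s, r^12s}; … (9 in all).
So G has 9 subgroups of order 4.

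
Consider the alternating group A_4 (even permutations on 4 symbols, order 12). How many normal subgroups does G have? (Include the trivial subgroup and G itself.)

3

G has 10 subgroups. Checking conjugation-invariance by order — order 1: 1/1 normal; order 2: 0/3 normal; order 3: 0/4 normal; order 4: 1/1 normal; order 12: 1/1 normal.
Total normal subgroups: 3.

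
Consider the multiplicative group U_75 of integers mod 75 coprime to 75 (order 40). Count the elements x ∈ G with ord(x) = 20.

16

Enumerating element orders in G gives 16 elements of order 20.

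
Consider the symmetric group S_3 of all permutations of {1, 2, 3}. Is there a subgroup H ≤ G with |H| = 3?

3 | 6. A subgroup of order 3 is {e, (1 2 3), (1 3 2)}.

Yes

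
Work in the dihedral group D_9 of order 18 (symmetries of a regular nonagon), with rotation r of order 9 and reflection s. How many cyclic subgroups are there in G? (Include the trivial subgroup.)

Each element a generates a cyclic subgroup ⟨a⟩; distinct elements may generate the same one (a cyclic group of order d has φ(d) generators).
Cyclic subgroups by order — order 1: 1; order 2: 9; order 3: 1; order 9: 1.
Total: 12.

12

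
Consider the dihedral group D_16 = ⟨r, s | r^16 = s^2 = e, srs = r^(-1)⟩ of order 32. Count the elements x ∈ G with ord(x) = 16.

The elements of order 16 are: r, r^3, r^5, r^7, r^9, r^11, r^13, r^15.
That's 8.

8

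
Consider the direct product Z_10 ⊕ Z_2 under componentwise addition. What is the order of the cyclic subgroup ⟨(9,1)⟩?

The order of (9,1) in Z_10 × Z_2 is lcm(ord(9) in Z_10, ord(1) in Z_2).
ord(9) = 10 and ord(1) = 2, so |⟨(9,1)⟩| = lcm(10, 2) = 10.

10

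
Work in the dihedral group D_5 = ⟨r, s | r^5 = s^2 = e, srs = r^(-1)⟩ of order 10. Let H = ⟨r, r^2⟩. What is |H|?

5

|⟨r⟩| = 5 and |⟨r^2⟩| = 5, so |H| is a multiple of lcm(5, 5) = 5 and divides |G| = 10.
Closing under the operation: H = {e, r, r^2, r^3, r^4}, so |H| = 5.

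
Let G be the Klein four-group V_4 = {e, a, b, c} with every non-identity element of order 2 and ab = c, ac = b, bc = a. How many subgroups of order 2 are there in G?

|G| = 4 and 2 | 4, so subgroups of order 2 are possible by Lagrange.
The subgroups of order 2 are: {e, a}; {e, b}; {e, c}.
So G has 3 subgroups of order 2.

3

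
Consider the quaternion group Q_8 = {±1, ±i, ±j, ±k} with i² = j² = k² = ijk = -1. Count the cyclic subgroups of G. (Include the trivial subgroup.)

5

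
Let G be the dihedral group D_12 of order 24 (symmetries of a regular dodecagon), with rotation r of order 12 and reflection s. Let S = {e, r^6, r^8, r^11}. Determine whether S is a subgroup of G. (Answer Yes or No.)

No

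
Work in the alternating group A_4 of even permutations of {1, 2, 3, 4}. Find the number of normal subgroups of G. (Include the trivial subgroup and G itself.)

3

G has 10 subgroups. Checking conjugation-invariance by order — order 1: 1/1 normal; order 2: 0/3 normal; order 3: 0/4 normal; order 4: 1/1 normal; order 12: 1/1 normal.
Total normal subgroups: 3.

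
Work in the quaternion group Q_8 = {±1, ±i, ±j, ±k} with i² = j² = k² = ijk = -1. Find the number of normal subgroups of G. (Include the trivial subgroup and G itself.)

G has 6 subgroups. Checking conjugation-invariance by order — order 1: 1/1 normal; order 2: 1/1 normal; order 4: 3/3 normal; order 8: 1/1 normal.
Total normal subgroups: 6.

6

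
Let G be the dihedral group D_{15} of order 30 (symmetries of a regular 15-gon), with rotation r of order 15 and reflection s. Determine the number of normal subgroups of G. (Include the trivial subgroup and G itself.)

5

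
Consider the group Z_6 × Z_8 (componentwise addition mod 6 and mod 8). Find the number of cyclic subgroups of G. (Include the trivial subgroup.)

Each element a generates a cyclic subgroup ⟨a⟩; distinct elements may generate the same one (a cyclic group of order d has φ(d) generators).
Cyclic subgroups by order — order 1: 1; order 2: 3; order 3: 1; order 4: 2; order 6: 3; order 8: 2; order 12: 2; order 24: 2.
Total: 16.

16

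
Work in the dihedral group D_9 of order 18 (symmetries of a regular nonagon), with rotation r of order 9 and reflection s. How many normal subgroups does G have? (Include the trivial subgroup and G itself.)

4

G has 16 subgroups. Checking conjugation-invariance by order — order 1: 1/1 normal; order 2: 0/9 normal; order 3: 1/1 normal; order 6: 0/3 normal; order 9: 1/1 normal; order 18: 1/1 normal.
Total normal subgroups: 4.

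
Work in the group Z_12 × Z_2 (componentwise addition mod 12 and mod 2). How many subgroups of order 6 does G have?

|G| = 24 and 6 | 24, so subgroups of order 6 are possible by Lagrange.
The subgroups of order 6 are: {(0,0), (0,1), (4,0), (4,1), (8,0), (8,1)}; {(0,0), (2,0), (4,0), (6,0), (8,0), (10,0)}; {(0,0), (2,1), (4,0), (6,1), (8,0), (10,1)}.
So G has 3 subgroups of order 6.

3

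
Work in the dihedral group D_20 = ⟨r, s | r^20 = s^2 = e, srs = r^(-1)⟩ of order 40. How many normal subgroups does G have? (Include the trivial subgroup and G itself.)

G has 48 subgroups. Checking conjugation-invariance by order — order 1: 1/1 normal; order 2: 1/21 normal; order 4: 1/11 normal; order 5: 1/1 normal; order 8: 0/5 normal; order 10: 1/5 normal; order 20: 3/3 normal; order 40: 1/1 normal.
Total normal subgroups: 9.

9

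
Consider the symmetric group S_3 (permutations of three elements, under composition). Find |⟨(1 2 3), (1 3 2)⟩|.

3

|⟨(1 2 3)⟩| = 3 and |⟨(1 3 2)⟩| = 3, so |H| is a multiple of lcm(3, 3) = 3 and divides |G| = 6.
Closing under the operation: H = {e, (1 2 3), (1 3 2)}, so |H| = 3.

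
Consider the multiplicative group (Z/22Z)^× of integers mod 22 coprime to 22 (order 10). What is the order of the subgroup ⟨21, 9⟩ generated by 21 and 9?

|⟨21⟩| = 2 and |⟨9⟩| = 5, so |H| is a multiple of lcm(2, 5) = 10 and divides |G| = 10.
Closing {21, 9} under the group operation gives all of G, so |H| = 10.

10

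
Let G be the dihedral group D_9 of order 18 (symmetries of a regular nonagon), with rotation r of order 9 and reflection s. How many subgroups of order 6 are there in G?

3

|G| = 18 and 6 | 18, so subgroups of order 6 are possible by Lagrange.
The subgroups of order 6 are: {e, r^3, r^6, r^2s, r^5s, r^8s}; {e, r^3, r^6, s, r^3s, r^6s}; {e, r^3, r^6, rs, r^4s, r^7s}.
So G has 3 subgroups of order 6.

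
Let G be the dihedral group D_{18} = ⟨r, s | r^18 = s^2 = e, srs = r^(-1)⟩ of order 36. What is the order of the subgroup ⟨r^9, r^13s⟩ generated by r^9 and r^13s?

|⟨r^9⟩| = 2 and |⟨r^13s⟩| = 2, so |H| is a multiple of lcm(2, 2) = 2 and divides |G| = 36.
Closing under the operation: H = {e, r^9, r^4s, r^13s}, so |H| = 4.

4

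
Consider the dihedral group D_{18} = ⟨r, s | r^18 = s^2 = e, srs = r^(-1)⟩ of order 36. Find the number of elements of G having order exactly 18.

The elements of order 18 are: r, r^5, r^7, r^11, r^13, r^17.
That's 6.

6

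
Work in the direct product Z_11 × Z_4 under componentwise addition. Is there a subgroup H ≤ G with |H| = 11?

Yes

11 | 44. A subgroup of order 11 is {(0,0), (1,0), (2,0), (3,0), (4,0), (5,0), (6,0), (7,0), (8,0), (9,0), (10,0)}.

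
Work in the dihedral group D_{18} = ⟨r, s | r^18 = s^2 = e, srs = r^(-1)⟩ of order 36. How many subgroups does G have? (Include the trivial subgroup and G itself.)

45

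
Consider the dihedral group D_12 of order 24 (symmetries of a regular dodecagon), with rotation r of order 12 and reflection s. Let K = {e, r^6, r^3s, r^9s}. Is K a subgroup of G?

Yes

|K| = 4 divides |G| = 24, consistent with Lagrange.
K contains the identity, every element's inverse is in K, and K is closed under ·: it is a subgroup.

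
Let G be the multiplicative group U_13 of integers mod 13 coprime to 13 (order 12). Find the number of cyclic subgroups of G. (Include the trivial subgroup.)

Each element a generates a cyclic subgroup ⟨a⟩; distinct elements may generate the same one (a cyclic group of order d has φ(d) generators).
Cyclic subgroups by order — order 1: 1; order 2: 1; order 3: 1; order 4: 1; order 6: 1; order 12: 1.
Total: 6.

6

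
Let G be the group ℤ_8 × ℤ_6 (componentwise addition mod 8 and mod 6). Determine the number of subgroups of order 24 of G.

|G| = 48 and 24 | 48, so subgroups of order 24 are possible by Lagrange.
The subgroups of order 24 are: {(0,0), (0,1), (0,2), (0,3), (0,4), (0,5), (2,0), (2,1), (2,2), (2,3), (2,4), (2,5), (4,0), (4,1), (4,2), (4,3), (4,4), (4,5), (6,0), (6,1), (6,2), (6,3), (6,4), (6,5)}; {(0,0), (0,2), (0,4), (1,0), (1,2), (1,4), (2,0), (2,2), (2,4), (3,0), (3,2), (3,4), (4,0), (4,2), (4,4), (5,0), (5,2), (5,4), (6,0), (6,2), (6,4), (7,0), (7,2), (7,4)}; {(0,0), (0,2), (0,4), (1,1), (1,3), (1,5), (2,0), (2,2), (2,4), (3,1), (3,3), (3,5), (4,0), (4,2), (4,4), (5,1), (5,3), (5,5), (6,0), (6,2), (6,4), (7,1), (7,3), (7,5)}.
So G has 3 subgroups of order 24.

3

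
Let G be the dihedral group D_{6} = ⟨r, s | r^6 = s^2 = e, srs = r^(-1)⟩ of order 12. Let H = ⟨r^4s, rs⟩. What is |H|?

|⟨r^4s⟩| = 2 and |⟨rs⟩| = 2, so |H| is a multiple of lcm(2, 2) = 2 and divides |G| = 12.
Closing under the operation: H = {e, r^3, rs, r^4s}, so |H| = 4.

4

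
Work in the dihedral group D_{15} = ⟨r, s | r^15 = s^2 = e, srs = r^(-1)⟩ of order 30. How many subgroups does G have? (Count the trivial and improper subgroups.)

|G| = 30, so by Lagrange every subgroup order divides 30. Divisors: 1, 2, 3, 5, 6, 10, 15, 30.
Subgroups by order — order 1: 1; order 2: 15; order 3: 1; order 5: 1; order 6: 5; order 10: 3; order 15: 1; order 30: 1.
Total: 1 + 15 + 1 + 1 + 5 + 3 + 1 + 1 = 28.

28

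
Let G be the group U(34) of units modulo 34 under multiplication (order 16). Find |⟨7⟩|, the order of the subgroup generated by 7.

16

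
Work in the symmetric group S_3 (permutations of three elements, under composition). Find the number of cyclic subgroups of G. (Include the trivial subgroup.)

5

Each element a generates a cyclic subgroup ⟨a⟩; distinct elements may generate the same one (a cyclic group of order d has φ(d) generators).
Cyclic subgroups by order — order 1: 1; order 2: 3; order 3: 1.
Total: 5.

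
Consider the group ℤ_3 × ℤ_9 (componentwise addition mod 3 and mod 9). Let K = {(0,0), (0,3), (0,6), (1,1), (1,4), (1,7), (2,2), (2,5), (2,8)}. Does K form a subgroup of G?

Yes

|K| = 9 divides |G| = 27, consistent with Lagrange.
K contains the identity, every element's inverse is in K, and K is closed under +: it is a subgroup.
In fact K = ⟨(1,1)⟩.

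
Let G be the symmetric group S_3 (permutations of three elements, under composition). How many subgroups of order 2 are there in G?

3

|G| = 6 and 2 | 6, so subgroups of order 2 are possible by Lagrange.
The subgroups of order 2 are: {e, (1 2)}; {e, (1 3)}; {e, (2 3)}.
So G has 3 subgroups of order 2.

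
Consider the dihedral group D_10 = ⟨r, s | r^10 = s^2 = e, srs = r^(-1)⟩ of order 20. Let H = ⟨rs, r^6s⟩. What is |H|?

|⟨rs⟩| = 2 and |⟨r^6s⟩| = 2, so |H| is a multiple of lcm(2, 2) = 2 and divides |G| = 20.
Closing under the operation: H = {e, r^5, rs, r^6s}, so |H| = 4.

4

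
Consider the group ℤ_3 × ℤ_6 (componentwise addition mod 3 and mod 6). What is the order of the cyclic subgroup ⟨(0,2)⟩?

3

The order of (0,2) in Z_3 × Z_6 is lcm(ord(0) in Z_3, ord(2) in Z_6).
ord(0) = 1 and ord(2) = 3, so |⟨(0,2)⟩| = lcm(1, 3) = 3.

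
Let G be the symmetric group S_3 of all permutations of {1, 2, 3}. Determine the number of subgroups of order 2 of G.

|G| = 6 and 2 | 6, so subgroups of order 2 are possible by Lagrange.
The subgroups of order 2 are: {e, (1 2)}; {e, (1 3)}; {e, (2 3)}.
So G has 3 subgroups of order 2.

3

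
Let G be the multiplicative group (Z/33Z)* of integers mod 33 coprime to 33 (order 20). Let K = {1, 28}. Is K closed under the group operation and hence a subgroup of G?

28 ∈ K but its inverse 13 ∉ K, so K is not a subgroup.

No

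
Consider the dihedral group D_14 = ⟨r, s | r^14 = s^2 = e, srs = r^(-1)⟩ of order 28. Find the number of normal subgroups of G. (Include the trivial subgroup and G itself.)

G has 28 subgroups. Checking conjugation-invariance by order — order 1: 1/1 normal; order 2: 1/15 normal; order 4: 0/7 normal; order 7: 1/1 normal; order 14: 3/3 normal; order 28: 1/1 normal.
Total normal subgroups: 7.

7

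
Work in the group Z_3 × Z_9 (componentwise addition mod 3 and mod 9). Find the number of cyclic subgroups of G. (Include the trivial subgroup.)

8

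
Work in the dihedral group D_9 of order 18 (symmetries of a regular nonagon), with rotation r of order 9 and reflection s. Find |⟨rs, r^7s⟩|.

|⟨rs⟩| = 2 and |⟨r^7s⟩| = 2, so |H| is a multiple of lcm(2, 2) = 2 and divides |G| = 18.
Closing under the operation: H = {e, r^3, r^6, rs, r^4s, r^7s}, so |H| = 6.

6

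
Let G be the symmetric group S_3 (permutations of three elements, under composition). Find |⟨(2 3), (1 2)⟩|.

|⟨(2 3)⟩| = 2 and |⟨(1 2)⟩| = 2, so |H| is a multiple of lcm(2, 2) = 2 and divides |G| = 6.
Closing {(2 3), (1 2)} under the group operation gives all of G, so |H| = 6.

6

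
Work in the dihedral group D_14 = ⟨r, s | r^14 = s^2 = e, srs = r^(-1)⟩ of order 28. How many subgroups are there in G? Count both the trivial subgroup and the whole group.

28

|G| = 28, so by Lagrange every subgroup order divides 28. Divisors: 1, 2, 4, 7, 14, 28.
Subgroups by order — order 1: 1; order 2: 15; order 4: 7; order 7: 1; order 14: 3; order 28: 1.
Total: 1 + 15 + 7 + 1 + 3 + 1 = 28.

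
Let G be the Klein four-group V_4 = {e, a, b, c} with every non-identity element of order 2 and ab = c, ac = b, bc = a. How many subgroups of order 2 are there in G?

|G| = 4 and 2 | 4, so subgroups of order 2 are possible by Lagrange.
The subgroups of order 2 are: {e, a}; {e, b}; {e, c}.
So G has 3 subgroups of order 2.

3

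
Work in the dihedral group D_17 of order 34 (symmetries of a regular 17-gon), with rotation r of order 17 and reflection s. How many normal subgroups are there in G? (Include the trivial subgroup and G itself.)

G has 20 subgroups. Checking conjugation-invariance by order — order 1: 1/1 normal; order 2: 0/17 normal; order 17: 1/1 normal; order 34: 1/1 normal.
Total normal subgroups: 3.

3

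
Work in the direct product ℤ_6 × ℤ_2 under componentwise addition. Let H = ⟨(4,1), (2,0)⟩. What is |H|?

6

|⟨(4,1)⟩| = 6 and |⟨(2,0)⟩| = 3, so |H| is a multiple of lcm(6, 3) = 6 and divides |G| = 12.
Closing under the operation: H = {(0,0), (0,1), (2,0), (2,1), (4,0), (4,1)}, so |H| = 6.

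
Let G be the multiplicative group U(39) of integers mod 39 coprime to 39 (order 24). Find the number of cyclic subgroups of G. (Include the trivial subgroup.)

12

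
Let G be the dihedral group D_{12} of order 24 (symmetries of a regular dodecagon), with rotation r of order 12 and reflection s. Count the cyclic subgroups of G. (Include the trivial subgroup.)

18

Group the elements of G by the cyclic subgroup they generate; each cyclic subgroup of order d accounts for φ(d) elements.
Cyclic subgroups by order — order 1: 1; order 2: 13; order 3: 1; order 4: 1; order 6: 1; order 12: 1.
Total: 18.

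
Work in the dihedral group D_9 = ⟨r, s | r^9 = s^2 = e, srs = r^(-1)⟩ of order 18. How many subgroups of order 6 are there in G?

3

|G| = 18 and 6 | 18, so subgroups of order 6 are possible by Lagrange.
The subgroups of order 6 are: {e, r^3, r^6, r^2s, r^5s, r^8s}; {e, r^3, r^6, s, r^3s, r^6s}; {e, r^3, r^6, rs, r^4s, r^7s}.
So G has 3 subgroups of order 6.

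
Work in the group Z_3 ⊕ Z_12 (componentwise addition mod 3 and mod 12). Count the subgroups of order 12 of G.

|G| = 36 and 12 | 36, so subgroups of order 12 are possible by Lagrange.
The subgroups of order 12 are: {(0,0), (0,1), (0,2), (0,3), (0,4), (0,5), (0,6), (0,7), (0,8), (0,9), (0,10), (0,11)}; {(0,0), (0,3), (0,6), (0,9), (1,0), (1,3), (1,6), (1,9), (2,0), (2,3), (2,6), (2,9)}; {(0,0), (0,3), (0,6), (0,9), (1,1), (1,4), (1,7), (1,10), (2,2), (2,5), (2,8), (2,11)}; {(0,0), (0,3), (0,6), (0,9), (1,2), (1,5), (1,8), (1,11), (2,1), (2,4), (2,7), (2,10)}.
So G has 4 subgroups of order 12.

4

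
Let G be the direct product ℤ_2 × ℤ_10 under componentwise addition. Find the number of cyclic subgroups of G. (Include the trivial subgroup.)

8

Group the elements of G by the cyclic subgroup they generate; each cyclic subgroup of order d accounts for φ(d) elements.
Cyclic subgroups by order — order 1: 1; order 2: 3; order 5: 1; order 10: 3.
Total: 8.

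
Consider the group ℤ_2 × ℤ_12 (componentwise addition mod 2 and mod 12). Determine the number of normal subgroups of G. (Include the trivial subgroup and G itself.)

16

G is abelian, so every subgroup is normal.
G has 16 subgroups in total, hence 16 normal subgroups.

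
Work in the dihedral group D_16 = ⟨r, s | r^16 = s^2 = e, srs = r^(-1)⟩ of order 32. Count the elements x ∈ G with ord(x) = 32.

No element of G has order 32 (even though 32 | 32).

0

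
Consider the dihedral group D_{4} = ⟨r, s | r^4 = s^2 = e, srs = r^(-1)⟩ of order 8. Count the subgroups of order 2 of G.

5

|G| = 8 and 2 | 8, so subgroups of order 2 are possible by Lagrange.
The subgroups of order 2 are: {e, r^2}; {e, r^2s}; {e, r^3s}; {e, rs}; … (5 in all).
So G has 5 subgroups of order 2.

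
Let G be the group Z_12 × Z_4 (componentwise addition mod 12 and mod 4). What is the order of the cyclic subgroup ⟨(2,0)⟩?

The order of (2,0) in Z_12 × Z_4 is lcm(ord(2) in Z_12, ord(0) in Z_4).
ord(2) = 6 and ord(0) = 1, so |⟨(2,0)⟩| = lcm(6, 1) = 6.

6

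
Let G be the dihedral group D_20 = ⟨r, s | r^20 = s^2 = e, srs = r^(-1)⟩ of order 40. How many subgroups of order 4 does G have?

|G| = 40 and 4 | 40, so subgroups of order 4 are possible by Lagrange.
The subgroups of order 4 are: {e, r^10, s, r^10s}; {e, r^10, rs, r^11s}; {e, r^10, r^2s, r^12s}; {e, r^10, r^3s, r^13s}; … (11 in all).
So G has 11 subgroups of order 4.

11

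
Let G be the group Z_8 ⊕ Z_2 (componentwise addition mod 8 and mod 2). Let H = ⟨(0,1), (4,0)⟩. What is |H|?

4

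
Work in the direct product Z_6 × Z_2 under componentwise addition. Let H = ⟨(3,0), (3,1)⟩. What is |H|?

|⟨(3,0)⟩| = 2 and |⟨(3,1)⟩| = 2, so |H| is a multiple of lcm(2, 2) = 2 and divides |G| = 12.
Closing under the operation: H = {(0,0), (0,1), (3,0), (3,1)}, so |H| = 4.

4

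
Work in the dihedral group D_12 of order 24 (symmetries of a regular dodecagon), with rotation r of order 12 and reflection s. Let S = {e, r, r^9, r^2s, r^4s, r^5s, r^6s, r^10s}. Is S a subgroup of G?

r^9 ∈ S but its inverse r^3 ∉ S, so S is not a subgroup.

No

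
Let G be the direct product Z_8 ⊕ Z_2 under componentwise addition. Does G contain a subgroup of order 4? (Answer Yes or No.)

Yes

4 | 16. A subgroup of order 4 is {(0,0), (0,1), (4,0), (4,1)}.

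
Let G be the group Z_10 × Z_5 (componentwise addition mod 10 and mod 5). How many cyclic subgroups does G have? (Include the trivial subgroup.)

14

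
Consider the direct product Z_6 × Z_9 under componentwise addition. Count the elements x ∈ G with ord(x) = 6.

8

An element (a,b) has order lcm(ord(a), ord(b)); count pairs with lcm equal to 6.
Enumerating gives 8 such elements.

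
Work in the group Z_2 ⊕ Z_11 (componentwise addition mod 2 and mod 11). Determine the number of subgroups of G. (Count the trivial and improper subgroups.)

4

|G| = 22, so by Lagrange every subgroup order divides 22. Divisors: 1, 2, 11, 22.
Subgroups by order — order 1: 1; order 2: 1; order 11: 1; order 22: 1.
Total: 1 + 1 + 1 + 1 = 4.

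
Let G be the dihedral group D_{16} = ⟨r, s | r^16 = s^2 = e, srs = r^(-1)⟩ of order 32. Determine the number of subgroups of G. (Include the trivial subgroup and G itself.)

36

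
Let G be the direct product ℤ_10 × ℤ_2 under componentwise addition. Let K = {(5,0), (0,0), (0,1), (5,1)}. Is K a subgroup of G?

Yes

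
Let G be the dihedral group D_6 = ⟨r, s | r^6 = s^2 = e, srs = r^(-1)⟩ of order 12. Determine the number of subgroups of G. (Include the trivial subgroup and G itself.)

|G| = 12, so by Lagrange every subgroup order divides 12. Divisors: 1, 2, 3, 4, 6, 12.
Subgroups by order — order 1: 1; order 2: 7; order 3: 1; order 4: 3; order 6: 3; order 12: 1.
Total: 1 + 7 + 1 + 3 + 3 + 1 = 16.

16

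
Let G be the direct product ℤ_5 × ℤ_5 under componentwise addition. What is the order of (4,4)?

5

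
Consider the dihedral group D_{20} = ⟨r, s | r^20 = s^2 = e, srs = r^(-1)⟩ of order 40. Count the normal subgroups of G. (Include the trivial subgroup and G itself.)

9

G has 48 subgroups. Checking conjugation-invariance by order — order 1: 1/1 normal; order 2: 1/21 normal; order 4: 1/11 normal; order 5: 1/1 normal; order 8: 0/5 normal; order 10: 1/5 normal; order 20: 3/3 normal; order 40: 1/1 normal.
Total normal subgroups: 9.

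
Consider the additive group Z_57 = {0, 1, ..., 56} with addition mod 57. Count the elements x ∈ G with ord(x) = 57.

In a cyclic group of order 57, the number of elements of order d (for d | 57) is φ(d).
φ(57) = 36.

36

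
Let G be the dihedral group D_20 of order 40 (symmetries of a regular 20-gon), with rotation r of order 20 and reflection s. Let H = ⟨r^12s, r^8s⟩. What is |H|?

|⟨r^12s⟩| = 2 and |⟨r^8s⟩| = 2, so |H| is a multiple of lcm(2, 2) = 2 and divides |G| = 40.
Closing under the operation: H = {e, r^4, r^8, r^12, r^16, s, r^4s, r^8s, r^12s, r^16s}, so |H| = 10.

10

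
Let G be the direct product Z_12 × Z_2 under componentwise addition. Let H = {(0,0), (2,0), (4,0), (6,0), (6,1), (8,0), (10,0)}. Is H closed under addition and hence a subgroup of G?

|H| = 7 does not divide |G| = 24, so by Lagrange H is not a subgroup.

No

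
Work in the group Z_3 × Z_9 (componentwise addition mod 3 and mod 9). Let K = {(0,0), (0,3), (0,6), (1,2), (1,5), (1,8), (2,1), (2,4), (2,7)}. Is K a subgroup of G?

|K| = 9 divides |G| = 27, consistent with Lagrange.
K contains the identity, every element's inverse is in K, and K is closed under +: it is a subgroup.
In fact K = ⟨(2,4)⟩.

Yes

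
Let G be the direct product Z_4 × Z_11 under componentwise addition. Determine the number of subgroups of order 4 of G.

1

|G| = 44 and 4 | 44, so subgroups of order 4 are possible by Lagrange.
The subgroups of order 4 are: {(0,0), (1,0), (2,0), (3,0)}.
So G has 1 subgroup of order 4.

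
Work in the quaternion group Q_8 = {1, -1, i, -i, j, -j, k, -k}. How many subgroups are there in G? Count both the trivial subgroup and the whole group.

6

|G| = 8, so by Lagrange every subgroup order divides 8. Divisors: 1, 2, 4, 8.
Subgroups by order — order 1: 1; order 2: 1; order 4: 3; order 8: 1.
Total: 1 + 1 + 3 + 1 = 6.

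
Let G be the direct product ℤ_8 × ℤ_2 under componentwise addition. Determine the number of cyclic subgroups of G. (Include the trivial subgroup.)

A cyclic subgroup of order d is generated by each of its φ(d) elements of order d, so the cyclic subgroups of order d number (#elements of order d)/φ(d).
Cyclic subgroups by order — order 1: 1; order 2: 3; order 4: 2; order 8: 2.
Total: 8.

8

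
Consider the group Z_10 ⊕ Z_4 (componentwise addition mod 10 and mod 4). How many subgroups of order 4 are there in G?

3

|G| = 40 and 4 | 40, so subgroups of order 4 are possible by Lagrange.
The subgroups of order 4 are: {(0,0), (0,1), (0,2), (0,3)}; {(0,0), (0,2), (5,0), (5,2)}; {(0,0), (0,2), (5,1), (5,3)}.
So G has 3 subgroups of order 4.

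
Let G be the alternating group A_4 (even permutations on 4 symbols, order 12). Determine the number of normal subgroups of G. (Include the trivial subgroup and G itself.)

3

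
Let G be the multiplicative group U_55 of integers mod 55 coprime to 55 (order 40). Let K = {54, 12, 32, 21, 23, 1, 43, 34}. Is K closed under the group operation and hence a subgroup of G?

Yes

|K| = 8 divides |G| = 40, consistent with Lagrange.
K contains the identity, every element's inverse is in K, and K is closed under ·: it is a subgroup.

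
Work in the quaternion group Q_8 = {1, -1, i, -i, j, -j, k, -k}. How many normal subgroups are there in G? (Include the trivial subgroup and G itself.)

G has 6 subgroups. Checking conjugation-invariance by order — order 1: 1/1 normal; order 2: 1/1 normal; order 4: 3/3 normal; order 8: 1/1 normal.
Total normal subgroups: 6.

6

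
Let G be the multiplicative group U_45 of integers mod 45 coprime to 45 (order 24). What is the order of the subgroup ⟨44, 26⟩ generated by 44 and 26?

|⟨44⟩| = 2 and |⟨26⟩| = 2, so |H| is a multiple of lcm(2, 2) = 2 and divides |G| = 24.
Closing under the operation: H = {1, 19, 26, 44}, so |H| = 4.

4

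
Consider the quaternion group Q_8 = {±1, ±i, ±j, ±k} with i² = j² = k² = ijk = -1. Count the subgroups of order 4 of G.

3

|G| = 8 and 4 | 8, so subgroups of order 4 are possible by Lagrange.
The subgroups of order 4 are: {1, -1, i, -i}; {1, -1, j, -j}; {1, -1, k, -k}.
So G has 3 subgroups of order 4.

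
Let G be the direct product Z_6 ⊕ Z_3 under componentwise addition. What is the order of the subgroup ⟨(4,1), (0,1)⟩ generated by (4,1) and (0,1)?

|⟨(4,1)⟩| = 3 and |⟨(0,1)⟩| = 3, so |H| is a multiple of lcm(3, 3) = 3 and divides |G| = 18.
Closing under the operation: H = {(0,0), (0,1), (0,2), (2,0), (2,1), (2,2), (4,0), (4,1), (4,2)}, so |H| = 9.

9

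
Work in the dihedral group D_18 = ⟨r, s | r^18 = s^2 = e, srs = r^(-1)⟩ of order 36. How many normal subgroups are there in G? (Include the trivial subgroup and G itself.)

9

G has 45 subgroups. Checking conjugation-invariance by order — order 1: 1/1 normal; order 2: 1/19 normal; order 3: 1/1 normal; order 4: 0/9 normal; order 6: 1/7 normal; order 9: 1/1 normal; order 12: 0/3 normal; order 18: 3/3 normal; order 36: 1/1 normal.
Total normal subgroups: 9.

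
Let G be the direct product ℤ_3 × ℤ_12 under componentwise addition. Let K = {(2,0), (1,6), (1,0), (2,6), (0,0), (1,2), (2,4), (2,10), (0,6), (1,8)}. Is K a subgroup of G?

|K| = 10 does not divide |G| = 36, so by Lagrange K is not a subgroup.

No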